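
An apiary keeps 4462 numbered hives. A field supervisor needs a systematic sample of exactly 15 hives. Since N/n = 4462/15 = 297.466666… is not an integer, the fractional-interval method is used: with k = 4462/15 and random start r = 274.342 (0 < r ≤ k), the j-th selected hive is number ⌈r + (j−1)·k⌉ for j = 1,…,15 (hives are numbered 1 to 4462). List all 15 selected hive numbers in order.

275, 572, 870, 1167, 1465, 1762, 2060, 2357, 2655, 2952, 3250, 3547, 3844, 4142, 4439

j=1: r + 0k = 274.342 → ⌈·⌉ = 275
j=2: r + 1k = 571.808666… → ⌈·⌉ = 572
j=3: r + 2k = 869.275333… → ⌈·⌉ = 870
j=4: r + 3k = 1166.742 → ⌈·⌉ = 1167
j=5: r + 4k = 1464.208666… → ⌈·⌉ = 1465
j=6: r + 5k = 1761.675333… → ⌈·⌉ = 1762
j=7: r + 6k = 2059.142 → ⌈·⌉ = 2060
j=8: r + 7k = 2356.608666… → ⌈·⌉ = 2357
j=9: r + 8k = 2654.075333… → ⌈·⌉ = 2655
j=10: r + 9k = 2951.542 → ⌈·⌉ = 2952
j=11: r + 10k = 3249.008666… → ⌈·⌉ = 3250
j=12: r + 11k = 3546.475333… → ⌈·⌉ = 3547
j=13: r + 12k = 3843.942 → ⌈·⌉ = 3844
j=14: r + 13k = 4141.408666… → ⌈·⌉ = 4142
j=15: r + 14k = 4438.875333… → ⌈·⌉ = 4439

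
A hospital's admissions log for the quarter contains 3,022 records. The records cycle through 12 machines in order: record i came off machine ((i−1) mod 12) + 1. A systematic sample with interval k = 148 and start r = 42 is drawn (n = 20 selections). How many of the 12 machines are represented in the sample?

Consecutive selections differ by k = 148, so their machine numbers differ by 148 mod 12 = 4.
gcd(148, 12) = 4, so the sample visits 12/4 = 3 distinct residues mod 12.
Start 42 is machine 6; the machines hit are 2, 6, 10.

3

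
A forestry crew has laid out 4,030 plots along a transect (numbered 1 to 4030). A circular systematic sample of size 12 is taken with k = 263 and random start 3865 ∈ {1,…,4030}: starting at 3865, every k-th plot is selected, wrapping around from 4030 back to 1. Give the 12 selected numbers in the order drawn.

Selection 1: 3865
Selection 2: 3865 + 263 = 4128 → 4128 − 4030 = 98
Selection 3: 98 + 263 = 361
Selection 4: 361 + 263 = 624
Selection 5: 624 + 263 = 887
Selection 6: 887 + 263 = 1150
Selection 7: 1150 + 263 = 1413
Selection 8: 1413 + 263 = 1676
Selection 9: 1676 + 263 = 1939
Selection 10: 1939 + 263 = 2202
Selection 11: 2202 + 263 = 2465
Selection 12: 2465 + 263 = 2728

3865, 98, 361, 624, 887, 1150, 1413, 1676, 1939, 2202, 2465, 2728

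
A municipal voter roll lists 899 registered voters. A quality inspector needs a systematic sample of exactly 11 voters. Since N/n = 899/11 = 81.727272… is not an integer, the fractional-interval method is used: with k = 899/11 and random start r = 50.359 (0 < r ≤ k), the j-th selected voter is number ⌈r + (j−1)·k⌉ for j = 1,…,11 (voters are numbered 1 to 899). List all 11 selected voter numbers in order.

51, 133, 214, 296, 378, 459, 541, 623, 705, 786, 868

j=1: r + 0k = 50.359 → ⌈·⌉ = 51
j=2: r + 1k = 132.086272… → ⌈·⌉ = 133
j=3: r + 2k = 213.813545… → ⌈·⌉ = 214
j=4: r + 3k = 295.540818… → ⌈·⌉ = 296
j=5: r + 4k = 377.268090… → ⌈·⌉ = 378
j=6: r + 5k = 458.995363… → ⌈·⌉ = 459
j=7: r + 6k = 540.722636… → ⌈·⌉ = 541
j=8: r + 7k = 622.449909… → ⌈·⌉ = 623
j=9: r + 8k = 704.177181… → ⌈·⌉ = 705
j=10: r + 9k = 785.904454… → ⌈·⌉ = 786
j=11: r + 10k = 867.631727… → ⌈·⌉ = 868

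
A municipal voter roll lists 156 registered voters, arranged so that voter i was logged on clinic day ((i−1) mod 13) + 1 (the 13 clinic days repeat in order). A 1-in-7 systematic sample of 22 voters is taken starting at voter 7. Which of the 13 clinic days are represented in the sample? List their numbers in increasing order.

1, 2, 3, 4, 5, 6, 7, 8, 9, 10, 11, 12, 13

Consecutive selections differ by k = 7, so their clinic day numbers differ by 7 mod 13 = 7.
gcd(7, 13) = 1, so the sample visits 13/1 = 13 distinct residues mod 13.
Start 7 is clinic day 7; the clinic days hit are 1, 2, 3, 4, 5, 6, 7, 8, 9, 10, 11, 12, 13.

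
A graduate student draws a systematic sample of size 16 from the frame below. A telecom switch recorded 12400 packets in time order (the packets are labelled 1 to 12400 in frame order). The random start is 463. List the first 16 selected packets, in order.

463, 1238, 2013, 2788, 3563, 4338, 5113, 5888, 6663, 7438, 8213, 8988, 9763, 10538, 11313, 12088

k = N/n = 12400/16 = 775
packet 1: 463
packet 2: 463 + 775 = 1238
packet 3: 1238 + 775 = 2013
packet 4: 2013 + 775 = 2788
packet 5: 2788 + 775 = 3563
packet 6: 3563 + 775 = 4338
packet 7: 4338 + 775 = 5113
packet 8: 5113 + 775 = 5888
packet 9: 5888 + 775 = 6663
packet 10: 6663 + 775 = 7438
packet 11: 7438 + 775 = 8213
packet 12: 8213 + 775 = 8988
packet 13: 8988 + 775 = 9763
packet 14: 9763 + 775 = 10538
packet 15: 10538 + 775 = 11313
packet 16: 11313 + 775 = 12088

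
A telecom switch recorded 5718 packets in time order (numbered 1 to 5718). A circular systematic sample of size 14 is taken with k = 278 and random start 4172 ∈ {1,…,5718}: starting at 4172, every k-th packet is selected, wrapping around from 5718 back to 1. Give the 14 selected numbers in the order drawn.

4172, 4450, 4728, 5006, 5284, 5562, 122, 400, 678, 956, 1234, 1512, 1790, 2068

Selection 1: 4172
Selection 2: 4172 + 278 = 4450
Selection 3: 4450 + 278 = 4728
Selection 4: 4728 + 278 = 5006
Selection 5: 5006 + 278 = 5284
Selection 6: 5284 + 278 = 5562
Selection 7: 5562 + 278 = 5840 → 5840 − 5718 = 122
Selection 8: 122 + 278 = 400
Selection 9: 400 + 278 = 678
Selection 10: 678 + 278 = 956
Selection 11: 956 + 278 = 1234
Selection 12: 1234 + 278 = 1512
Selection 13: 1512 + 278 = 1790
Selection 14: 1790 + 278 = 2068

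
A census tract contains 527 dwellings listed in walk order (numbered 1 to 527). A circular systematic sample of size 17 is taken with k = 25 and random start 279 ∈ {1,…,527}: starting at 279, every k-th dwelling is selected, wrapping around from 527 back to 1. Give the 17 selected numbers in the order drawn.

Selection 1: 279
Selection 2: 279 + 25 = 304
Selection 3: 304 + 25 = 329
Selection 4: 329 + 25 = 354
Selection 5: 354 + 25 = 379
Selection 6: 379 + 25 = 404
Selection 7: 404 + 25 = 429
Selection 8: 429 + 25 = 454
Selection 9: 454 + 25 = 479
Selection 10: 479 + 25 = 504
Selection 11: 504 + 25 = 529 → 529 − 527 = 2
Selection 12: 2 + 25 = 27
Selection 13: 27 + 25 = 52
Selection 14: 52 + 25 = 77
Selection 15: 77 + 25 = 102
Selection 16: 102 + 25 = 127
Selection 17: 127 + 25 = 152

279, 304, 329, 354, 379, 404, 429, 454, 479, 504, 2, 27, 52, 77, 102, 127, 152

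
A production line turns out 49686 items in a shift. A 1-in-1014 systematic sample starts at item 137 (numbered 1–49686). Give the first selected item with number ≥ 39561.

39683

k = 1014
Steps past start: ⌈(39561 − 137)/1014⌉ = ⌈39424/1014⌉ = 39
Selected item: 137 + 39×1014 = 39683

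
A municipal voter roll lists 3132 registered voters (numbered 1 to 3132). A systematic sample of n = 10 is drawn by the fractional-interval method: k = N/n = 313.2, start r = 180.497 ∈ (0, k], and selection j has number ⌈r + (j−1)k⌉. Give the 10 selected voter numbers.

j=1: r + 0k = 180.497 → ⌈·⌉ = 181
j=2: r + 1k = 493.697 → ⌈·⌉ = 494
j=3: r + 2k = 806.897 → ⌈·⌉ = 807
j=4: r + 3k = 1120.097 → ⌈·⌉ = 1121
j=5: r + 4k = 1433.297 → ⌈·⌉ = 1434
j=6: r + 5k = 1746.497 → ⌈·⌉ = 1747
j=7: r + 6k = 2059.697 → ⌈·⌉ = 2060
j=8: r + 7k = 2372.897 → ⌈·⌉ = 2373
j=9: r + 8k = 2686.097 → ⌈·⌉ = 2687
j=10: r + 9k = 2999.297 → ⌈·⌉ = 3000

181, 494, 807, 1121, 1434, 1747, 2060, 2373, 2687, 3000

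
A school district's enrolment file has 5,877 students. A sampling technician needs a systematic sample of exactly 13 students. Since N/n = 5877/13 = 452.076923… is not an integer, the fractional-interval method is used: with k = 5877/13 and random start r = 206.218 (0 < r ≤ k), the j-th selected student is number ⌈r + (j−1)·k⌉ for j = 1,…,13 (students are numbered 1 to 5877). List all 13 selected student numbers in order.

j=1: r + 0k = 206.218 → ⌈·⌉ = 207
j=2: r + 1k = 658.294923… → ⌈·⌉ = 659
j=3: r + 2k = 1110.371846… → ⌈·⌉ = 1111
j=4: r + 3k = 1562.448769… → ⌈·⌉ = 1563
j=5: r + 4k = 2014.525692… → ⌈·⌉ = 2015
j=6: r + 5k = 2466.602615… → ⌈·⌉ = 2467
j=7: r + 6k = 2918.679538… → ⌈·⌉ = 2919
j=8: r + 7k = 3370.756461… → ⌈·⌉ = 3371
j=9: r + 8k = 3822.833384… → ⌈·⌉ = 3823
j=10: r + 9k = 4274.910307… → ⌈·⌉ = 4275
j=11: r + 10k = 4726.987230… → ⌈·⌉ = 4727
j=12: r + 11k = 5179.064153… → ⌈·⌉ = 5180
j=13: r + 12k = 5631.141076… → ⌈·⌉ = 5632

207, 659, 1111, 1563, 2015, 2467, 2919, 3371, 3823, 4275, 4727, 5180, 5632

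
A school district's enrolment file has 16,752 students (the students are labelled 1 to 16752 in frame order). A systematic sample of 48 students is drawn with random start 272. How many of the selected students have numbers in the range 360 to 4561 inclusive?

12

k = 16752/48 = 349
First selection ≥ 360: 272 + ⌈(360−272)/349⌉·349 = 272 + 1×349 = 621
Last selection ≤ 4561: 272 + ⌊(4561−272)/349⌋·349 = 272 + 12×349 = 4460
Count = 12 − 1 + 1 = 12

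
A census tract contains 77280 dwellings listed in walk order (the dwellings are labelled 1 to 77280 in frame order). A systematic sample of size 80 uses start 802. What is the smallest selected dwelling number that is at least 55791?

k = 77280/80 = 966
Steps past start: ⌈(55791 − 802)/966⌉ = ⌈54989/966⌉ = 57
Selected dwelling: 802 + 57×966 = 55864

55864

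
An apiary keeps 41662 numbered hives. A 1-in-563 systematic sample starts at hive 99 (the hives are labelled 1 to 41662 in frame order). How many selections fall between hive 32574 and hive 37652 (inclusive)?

9

k = 563
First selection ≥ 32574: 99 + ⌈(32574−99)/563⌉·563 = 99 + 58×563 = 32753
Last selection ≤ 37652: 99 + ⌊(37652−99)/563⌋·563 = 99 + 66×563 = 37257
Count = 66 − 58 + 1 = 9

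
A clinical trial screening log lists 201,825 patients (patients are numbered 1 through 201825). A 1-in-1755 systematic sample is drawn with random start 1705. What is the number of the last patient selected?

201775

k = 1755
115th selection = r + (115−1)·k = 1705 + 114×1755 = 1705 + 200070 = 201775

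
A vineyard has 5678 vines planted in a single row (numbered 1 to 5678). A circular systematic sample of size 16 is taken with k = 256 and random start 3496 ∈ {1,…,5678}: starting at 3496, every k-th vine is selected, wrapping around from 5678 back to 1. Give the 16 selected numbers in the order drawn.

Selection 1: 3496
Selection 2: 3496 + 256 = 3752
Selection 3: 3752 + 256 = 4008
Selection 4: 4008 + 256 = 4264
Selection 5: 4264 + 256 = 4520
Selection 6: 4520 + 256 = 4776
Selection 7: 4776 + 256 = 5032
Selection 8: 5032 + 256 = 5288
Selection 9: 5288 + 256 = 5544
Selection 10: 5544 + 256 = 5800 → 5800 − 5678 = 122
Selection 11: 122 + 256 = 378
Selection 12: 378 + 256 = 634
Selection 13: 634 + 256 = 890
Selection 14: 890 + 256 = 1146
Selection 15: 1146 + 256 = 1402
Selection 16: 1402 + 256 = 1658

3496, 3752, 4008, 4264, 4520, 4776, 5032, 5288, 5544, 122, 378, 634, 890, 1146, 1402, 1658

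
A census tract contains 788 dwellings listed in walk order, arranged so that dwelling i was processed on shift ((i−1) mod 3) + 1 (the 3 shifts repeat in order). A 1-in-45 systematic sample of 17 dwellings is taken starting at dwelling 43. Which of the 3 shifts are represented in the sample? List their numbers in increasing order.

Consecutive selections differ by k = 45, so their shift numbers differ by 45 mod 3 = 0.
gcd(45, 3) = 3, so the sample visits 3/3 = 1 distinct residues mod 3.
Start 43 is shift 1; the shifts hit are 1.

1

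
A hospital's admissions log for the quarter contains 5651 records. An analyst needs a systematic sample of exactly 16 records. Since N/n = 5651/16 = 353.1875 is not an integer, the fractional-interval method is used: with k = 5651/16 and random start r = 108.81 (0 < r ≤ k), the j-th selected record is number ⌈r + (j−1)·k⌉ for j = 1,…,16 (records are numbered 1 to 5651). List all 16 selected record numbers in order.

j=1: r + 0k = 108.81 → ⌈·⌉ = 109
j=2: r + 1k = 461.9975 → ⌈·⌉ = 462
j=3: r + 2k = 815.185 → ⌈·⌉ = 816
j=4: r + 3k = 1168.3725 → ⌈·⌉ = 1169
j=5: r + 4k = 1521.56 → ⌈·⌉ = 1522
j=6: r + 5k = 1874.7475 → ⌈·⌉ = 1875
j=7: r + 6k = 2227.935 → ⌈·⌉ = 2228
j=8: r + 7k = 2581.1225 → ⌈·⌉ = 2582
j=9: r + 8k = 2934.31 → ⌈·⌉ = 2935
j=10: r + 9k = 3287.4975 → ⌈·⌉ = 3288
j=11: r + 10k = 3640.685 → ⌈·⌉ = 3641
j=12: r + 11k = 3993.8725 → ⌈·⌉ = 3994
j=13: r + 12k = 4347.06 → ⌈·⌉ = 4348
j=14: r + 13k = 4700.2475 → ⌈·⌉ = 4701
j=15: r + 14k = 5053.435 → ⌈·⌉ = 5054
j=16: r + 15k = 5406.6225 → ⌈·⌉ = 5407

109, 462, 816, 1169, 1522, 1875, 2228, 2582, 2935, 3288, 3641, 3994, 4348, 4701, 5054, 5407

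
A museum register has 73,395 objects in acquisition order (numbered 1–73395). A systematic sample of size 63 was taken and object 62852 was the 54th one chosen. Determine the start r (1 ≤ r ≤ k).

1107

k = 73395/63 = 1165
r = 62852 − (54−1)×1165 = 62852 − 61745 = 1107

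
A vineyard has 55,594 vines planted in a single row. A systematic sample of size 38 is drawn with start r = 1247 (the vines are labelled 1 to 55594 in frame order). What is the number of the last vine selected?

55378

k = 55594/38 = 1463
38th selection = r + (38−1)·k = 1247 + 37×1463 = 1247 + 54131 = 55378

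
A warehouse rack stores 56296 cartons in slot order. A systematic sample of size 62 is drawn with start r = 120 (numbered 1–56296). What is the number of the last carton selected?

55508

k = 56296/62 = 908
62nd selection = r + (62−1)·k = 120 + 61×908 = 120 + 55388 = 55508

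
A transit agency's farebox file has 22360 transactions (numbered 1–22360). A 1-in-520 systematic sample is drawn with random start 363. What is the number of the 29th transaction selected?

14923

k = 520
29th selection = r + (29−1)·k = 363 + 28×520 = 363 + 14560 = 14923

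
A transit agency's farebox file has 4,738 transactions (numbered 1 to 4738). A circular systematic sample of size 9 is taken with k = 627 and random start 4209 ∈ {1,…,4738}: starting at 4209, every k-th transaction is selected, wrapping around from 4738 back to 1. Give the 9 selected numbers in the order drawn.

Selection 1: 4209
Selection 2: 4209 + 627 = 4836 → 4836 − 4738 = 98
Selection 3: 98 + 627 = 725
Selection 4: 725 + 627 = 1352
Selection 5: 1352 + 627 = 1979
Selection 6: 1979 + 627 = 2606
Selection 7: 2606 + 627 = 3233
Selection 8: 3233 + 627 = 3860
Selection 9: 3860 + 627 = 4487

4209, 98, 725, 1352, 1979, 2606, 3233, 3860, 4487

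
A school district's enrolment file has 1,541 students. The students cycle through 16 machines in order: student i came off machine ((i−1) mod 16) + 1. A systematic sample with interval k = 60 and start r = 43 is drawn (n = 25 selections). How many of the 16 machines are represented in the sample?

Consecutive selections differ by k = 60, so their machine numbers differ by 60 mod 16 = 12.
gcd(60, 16) = 4, so the sample visits 16/4 = 4 distinct residues mod 16.
Start 43 is machine 11; the machines hit are 3, 7, 11, 15.

4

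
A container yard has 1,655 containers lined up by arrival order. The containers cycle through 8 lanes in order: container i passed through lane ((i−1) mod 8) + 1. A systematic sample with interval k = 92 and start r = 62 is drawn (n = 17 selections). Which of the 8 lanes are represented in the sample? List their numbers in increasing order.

Consecutive selections differ by k = 92, so their lane numbers differ by 92 mod 8 = 4.
gcd(92, 8) = 4, so the sample visits 8/4 = 2 distinct residues mod 8.
Start 62 is lane 6; the lanes hit are 2, 6.

2, 6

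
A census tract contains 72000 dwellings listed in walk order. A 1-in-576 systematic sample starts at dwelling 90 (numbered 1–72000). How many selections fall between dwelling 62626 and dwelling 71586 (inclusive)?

k = 576
First selection ≥ 62626: 90 + ⌈(62626−90)/576⌉·576 = 90 + 109×576 = 62874
Last selection ≤ 71586: 90 + ⌊(71586−90)/576⌋·576 = 90 + 124×576 = 71514
Count = 124 − 109 + 1 = 16

16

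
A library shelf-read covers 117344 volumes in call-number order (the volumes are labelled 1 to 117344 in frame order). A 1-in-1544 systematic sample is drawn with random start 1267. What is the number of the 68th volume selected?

104715

k = 1544
68th selection = r + (68−1)·k = 1267 + 67×1544 = 1267 + 103448 = 104715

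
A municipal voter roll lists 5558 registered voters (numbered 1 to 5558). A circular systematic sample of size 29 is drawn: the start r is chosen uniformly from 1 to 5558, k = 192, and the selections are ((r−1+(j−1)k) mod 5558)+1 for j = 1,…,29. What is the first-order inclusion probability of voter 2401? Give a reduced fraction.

29/5558

For each position j, as r ranges over 1…5558 the j-th selection hits every voter exactly once, so voter 2401 is selected for exactly 29 of the 5558 starts.
Inclusion probability = 29/5558.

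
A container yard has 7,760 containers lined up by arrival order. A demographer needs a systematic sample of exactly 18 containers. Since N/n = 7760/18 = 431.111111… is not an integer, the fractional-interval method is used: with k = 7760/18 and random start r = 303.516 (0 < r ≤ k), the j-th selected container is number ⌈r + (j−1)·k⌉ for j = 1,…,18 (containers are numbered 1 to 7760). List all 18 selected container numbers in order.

j=1: r + 0k = 303.516 → ⌈·⌉ = 304
j=2: r + 1k = 734.627111… → ⌈·⌉ = 735
j=3: r + 2k = 1165.738222… → ⌈·⌉ = 1166
j=4: r + 3k = 1596.849333… → ⌈·⌉ = 1597
j=5: r + 4k = 2027.960444… → ⌈·⌉ = 2028
j=6: r + 5k = 2459.071555… → ⌈·⌉ = 2460
j=7: r + 6k = 2890.182666… → ⌈·⌉ = 2891
j=8: r + 7k = 3321.293777… → ⌈·⌉ = 3322
j=9: r + 8k = 3752.404888… → ⌈·⌉ = 3753
j=10: r + 9k = 4183.516 → ⌈·⌉ = 4184
j=11: r + 10k = 4614.627111… → ⌈·⌉ = 4615
j=12: r + 11k = 5045.738222… → ⌈·⌉ = 5046
j=13: r + 12k = 5476.849333… → ⌈·⌉ = 5477
j=14: r + 13k = 5907.960444… → ⌈·⌉ = 5908
j=15: r + 14k = 6339.071555… → ⌈·⌉ = 6340
j=16: r + 15k = 6770.182666… → ⌈·⌉ = 6771
j=17: r + 16k = 7201.293777… → ⌈·⌉ = 7202
j=18: r + 17k = 7632.404888… → ⌈·⌉ = 7633

304, 735, 1166, 1597, 2028, 2460, 2891, 3322, 3753, 4184, 4615, 5046, 5477, 5908, 6340, 6771, 7202, 7633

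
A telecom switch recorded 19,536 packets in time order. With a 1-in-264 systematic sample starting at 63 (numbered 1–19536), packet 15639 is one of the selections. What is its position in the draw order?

k = 264
position = (15639 − 63)/264 + 1 = 15576/264 + 1 = 59 + 1 = 60

60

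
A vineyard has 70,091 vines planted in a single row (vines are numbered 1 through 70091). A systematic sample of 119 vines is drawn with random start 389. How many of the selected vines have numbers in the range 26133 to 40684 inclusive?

k = 70091/119 = 589
First selection ≥ 26133: 389 + ⌈(26133−389)/589⌉·589 = 389 + 44×589 = 26305
Last selection ≤ 40684: 389 + ⌊(40684−389)/589⌋·589 = 389 + 68×589 = 40441
Count = 68 − 44 + 1 = 25

25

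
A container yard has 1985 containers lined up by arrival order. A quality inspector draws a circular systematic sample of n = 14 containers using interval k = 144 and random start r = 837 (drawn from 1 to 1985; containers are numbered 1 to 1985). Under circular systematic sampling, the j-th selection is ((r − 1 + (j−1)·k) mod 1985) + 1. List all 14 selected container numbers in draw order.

Selection 1: 837
Selection 2: 837 + 144 = 981
Selection 3: 981 + 144 = 1125
Selection 4: 1125 + 144 = 1269
Selection 5: 1269 + 144 = 1413
Selection 6: 1413 + 144 = 1557
Selection 7: 1557 + 144 = 1701
Selection 8: 1701 + 144 = 1845
Selection 9: 1845 + 144 = 1989 → 1989 − 1985 = 4
Selection 10: 4 + 144 = 148
Selection 11: 148 + 144 = 292
Selection 12: 292 + 144 = 436
Selection 13: 436 + 144 = 580
Selection 14: 580 + 144 = 724

837, 981, 1125, 1269, 1413, 1557, 1701, 1845, 4, 148, 292, 436, 580, 724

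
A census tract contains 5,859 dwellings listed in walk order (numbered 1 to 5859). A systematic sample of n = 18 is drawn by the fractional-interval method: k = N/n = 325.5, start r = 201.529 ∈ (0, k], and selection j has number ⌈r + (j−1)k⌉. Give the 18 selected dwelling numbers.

202, 528, 853, 1179, 1504, 1830, 2155, 2481, 2806, 3132, 3457, 3783, 4108, 4434, 4759, 5085, 5410, 5736

j=1: r + 0k = 201.529 → ⌈·⌉ = 202
j=2: r + 1k = 527.029 → ⌈·⌉ = 528
j=3: r + 2k = 852.529 → ⌈·⌉ = 853
j=4: r + 3k = 1178.029 → ⌈·⌉ = 1179
j=5: r + 4k = 1503.529 → ⌈·⌉ = 1504
j=6: r + 5k = 1829.029 → ⌈·⌉ = 1830
j=7: r + 6k = 2154.529 → ⌈·⌉ = 2155
j=8: r + 7k = 2480.029 → ⌈·⌉ = 2481
j=9: r + 8k = 2805.529 → ⌈·⌉ = 2806
j=10: r + 9k = 3131.029 → ⌈·⌉ = 3132
j=11: r + 10k = 3456.529 → ⌈·⌉ = 3457
j=12: r + 11k = 3782.029 → ⌈·⌉ = 3783
j=13: r + 12k = 4107.529 → ⌈·⌉ = 4108
j=14: r + 13k = 4433.029 → ⌈·⌉ = 4434
j=15: r + 14k = 4758.529 → ⌈·⌉ = 4759
j=16: r + 15k = 5084.029 → ⌈·⌉ = 5085
j=17: r + 16k = 5409.529 → ⌈·⌉ = 5410
j=18: r + 17k = 5735.029 → ⌈·⌉ = 5736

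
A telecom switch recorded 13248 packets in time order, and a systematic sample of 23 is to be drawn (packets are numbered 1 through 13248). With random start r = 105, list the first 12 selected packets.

k = N/n = 13248/23 = 576
packet 1: 105
packet 2: 105 + 576 = 681
packet 3: 681 + 576 = 1257
packet 4: 1257 + 576 = 1833
packet 5: 1833 + 576 = 2409
packet 6: 2409 + 576 = 2985
packet 7: 2985 + 576 = 3561
packet 8: 3561 + 576 = 4137
packet 9: 4137 + 576 = 4713
packet 10: 4713 + 576 = 5289
packet 11: 5289 + 576 = 5865
packet 12: 5865 + 576 = 6441

105, 681, 1257, 1833, 2409, 2985, 3561, 4137, 4713, 5289, 5865, 6441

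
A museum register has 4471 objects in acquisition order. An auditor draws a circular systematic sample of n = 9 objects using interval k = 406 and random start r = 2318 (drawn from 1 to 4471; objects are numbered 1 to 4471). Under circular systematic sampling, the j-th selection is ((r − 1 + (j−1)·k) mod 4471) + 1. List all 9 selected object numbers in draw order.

Selection 1: 2318
Selection 2: 2318 + 406 = 2724
Selection 3: 2724 + 406 = 3130
Selection 4: 3130 + 406 = 3536
Selection 5: 3536 + 406 = 3942
Selection 6: 3942 + 406 = 4348
Selection 7: 4348 + 406 = 4754 → 4754 − 4471 = 283
Selection 8: 283 + 406 = 689
Selection 9: 689 + 406 = 1095

2318, 2724, 3130, 3536, 3942, 4348, 283, 689, 1095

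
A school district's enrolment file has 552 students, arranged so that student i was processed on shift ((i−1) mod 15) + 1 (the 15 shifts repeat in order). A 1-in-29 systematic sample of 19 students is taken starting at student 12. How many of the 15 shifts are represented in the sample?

15

Consecutive selections differ by k = 29, so their shift numbers differ by 29 mod 15 = 14.
gcd(29, 15) = 1, so the sample visits 15/1 = 15 distinct residues mod 15.
Start 12 is shift 12; the shifts hit are 1, 2, 3, 4, 5, 6, 7, 8, 9, 10, 11, 12, 13, 14, 15.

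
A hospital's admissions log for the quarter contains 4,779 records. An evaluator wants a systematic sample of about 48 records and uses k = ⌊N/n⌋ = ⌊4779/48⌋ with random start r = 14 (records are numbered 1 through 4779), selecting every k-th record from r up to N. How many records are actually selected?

k = ⌊4779/48⌋ = 99
Achieved size = ⌊(4779 − 14)/99⌋ + 1 = ⌊4765/99⌋ + 1 = 48 + 1 = 49
(last selection: 14 + 48×99 = 4766 ≤ 4779; next would be 4865 > 4779)

49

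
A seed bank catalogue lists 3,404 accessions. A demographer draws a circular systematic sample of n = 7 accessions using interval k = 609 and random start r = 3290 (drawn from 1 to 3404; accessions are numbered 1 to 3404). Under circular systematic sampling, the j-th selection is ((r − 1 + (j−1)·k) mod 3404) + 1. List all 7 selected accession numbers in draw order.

Selection 1: 3290
Selection 2: 3290 + 609 = 3899 → 3899 − 3404 = 495
Selection 3: 495 + 609 = 1104
Selection 4: 1104 + 609 = 1713
Selection 5: 1713 + 609 = 2322
Selection 6: 2322 + 609 = 2931
Selection 7: 2931 + 609 = 3540 → 3540 − 3404 = 136

3290, 495, 1104, 1713, 2322, 2931, 136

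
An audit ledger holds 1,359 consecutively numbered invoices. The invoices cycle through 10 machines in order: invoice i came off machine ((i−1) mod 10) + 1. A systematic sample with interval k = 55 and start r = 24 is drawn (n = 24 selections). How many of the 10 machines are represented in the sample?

Consecutive selections differ by k = 55, so their machine numbers differ by 55 mod 10 = 5.
gcd(55, 10) = 5, so the sample visits 10/5 = 2 distinct residues mod 10.
Start 24 is machine 4; the machines hit are 4, 9.

2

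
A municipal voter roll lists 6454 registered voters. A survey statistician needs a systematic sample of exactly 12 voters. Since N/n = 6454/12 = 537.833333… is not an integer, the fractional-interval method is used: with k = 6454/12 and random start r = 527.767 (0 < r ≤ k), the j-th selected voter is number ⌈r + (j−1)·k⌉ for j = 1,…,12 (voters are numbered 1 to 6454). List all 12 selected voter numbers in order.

528, 1066, 1604, 2142, 2680, 3217, 3755, 4293, 4831, 5369, 5907, 6444

j=1: r + 0k = 527.767 → ⌈·⌉ = 528
j=2: r + 1k = 1065.600333… → ⌈·⌉ = 1066
j=3: r + 2k = 1603.433666… → ⌈·⌉ = 1604
j=4: r + 3k = 2141.267 → ⌈·⌉ = 2142
j=5: r + 4k = 2679.100333… → ⌈·⌉ = 2680
j=6: r + 5k = 3216.933666… → ⌈·⌉ = 3217
j=7: r + 6k = 3754.767 → ⌈·⌉ = 3755
j=8: r + 7k = 4292.600333… → ⌈·⌉ = 4293
j=9: r + 8k = 4830.433666… → ⌈·⌉ = 4831
j=10: r + 9k = 5368.267 → ⌈·⌉ = 5369
j=11: r + 10k = 5906.100333… → ⌈·⌉ = 5907
j=12: r + 11k = 6443.933666… → ⌈·⌉ = 6444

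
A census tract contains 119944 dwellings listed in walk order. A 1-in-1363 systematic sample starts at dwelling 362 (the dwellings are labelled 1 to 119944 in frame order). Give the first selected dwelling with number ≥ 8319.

8540

k = 1363
Steps past start: ⌈(8319 − 362)/1363⌉ = ⌈7957/1363⌉ = 6
Selected dwelling: 362 + 6×1363 = 8540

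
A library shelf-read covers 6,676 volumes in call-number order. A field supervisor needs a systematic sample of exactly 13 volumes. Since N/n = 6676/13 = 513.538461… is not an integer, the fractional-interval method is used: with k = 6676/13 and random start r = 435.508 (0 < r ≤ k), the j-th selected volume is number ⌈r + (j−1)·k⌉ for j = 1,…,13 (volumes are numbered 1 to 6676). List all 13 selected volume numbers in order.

j=1: r + 0k = 435.508 → ⌈·⌉ = 436
j=2: r + 1k = 949.046461… → ⌈·⌉ = 950
j=3: r + 2k = 1462.584923… → ⌈·⌉ = 1463
j=4: r + 3k = 1976.123384… → ⌈·⌉ = 1977
j=5: r + 4k = 2489.661846… → ⌈·⌉ = 2490
j=6: r + 5k = 3003.200307… → ⌈·⌉ = 3004
j=7: r + 6k = 3516.738769… → ⌈·⌉ = 3517
j=8: r + 7k = 4030.277230… → ⌈·⌉ = 4031
j=9: r + 8k = 4543.815692… → ⌈·⌉ = 4544
j=10: r + 9k = 5057.354153… → ⌈·⌉ = 5058
j=11: r + 10k = 5570.892615… → ⌈·⌉ = 5571
j=12: r + 11k = 6084.431076… → ⌈·⌉ = 6085
j=13: r + 12k = 6597.969538… → ⌈·⌉ = 6598

436, 950, 1463, 1977, 2490, 3004, 3517, 4031, 4544, 5058, 5571, 6085, 6598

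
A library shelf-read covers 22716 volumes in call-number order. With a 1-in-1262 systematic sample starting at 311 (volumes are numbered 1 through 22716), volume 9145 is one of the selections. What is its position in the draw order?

8

k = 1262
position = (9145 − 311)/1262 + 1 = 8834/1262 + 1 = 7 + 1 = 8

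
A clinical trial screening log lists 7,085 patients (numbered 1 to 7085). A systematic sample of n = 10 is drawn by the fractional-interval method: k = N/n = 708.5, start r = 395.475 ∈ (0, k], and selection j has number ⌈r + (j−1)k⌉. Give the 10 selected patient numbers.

396, 1104, 1813, 2521, 3230, 3938, 4647, 5355, 6064, 6772

j=1: r + 0k = 395.475 → ⌈·⌉ = 396
j=2: r + 1k = 1103.975 → ⌈·⌉ = 1104
j=3: r + 2k = 1812.475 → ⌈·⌉ = 1813
j=4: r + 3k = 2520.975 → ⌈·⌉ = 2521
j=5: r + 4k = 3229.475 → ⌈·⌉ = 3230
j=6: r + 5k = 3937.975 → ⌈·⌉ = 3938
j=7: r + 6k = 4646.475 → ⌈·⌉ = 4647
j=8: r + 7k = 5354.975 → ⌈·⌉ = 5355
j=9: r + 8k = 6063.475 → ⌈·⌉ = 6064
j=10: r + 9k = 6771.975 → ⌈·⌉ = 6772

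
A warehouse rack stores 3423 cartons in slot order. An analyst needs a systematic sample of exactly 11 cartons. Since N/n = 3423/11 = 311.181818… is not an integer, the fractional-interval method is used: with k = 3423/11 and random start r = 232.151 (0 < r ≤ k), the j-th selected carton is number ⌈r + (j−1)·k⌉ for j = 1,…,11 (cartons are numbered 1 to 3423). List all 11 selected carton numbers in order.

j=1: r + 0k = 232.151 → ⌈·⌉ = 233
j=2: r + 1k = 543.332818… → ⌈·⌉ = 544
j=3: r + 2k = 854.514636… → ⌈·⌉ = 855
j=4: r + 3k = 1165.696454… → ⌈·⌉ = 1166
j=5: r + 4k = 1476.878272… → ⌈·⌉ = 1477
j=6: r + 5k = 1788.060090… → ⌈·⌉ = 1789
j=7: r + 6k = 2099.241909… → ⌈·⌉ = 2100
j=8: r + 7k = 2410.423727… → ⌈·⌉ = 2411
j=9: r + 8k = 2721.605545… → ⌈·⌉ = 2722
j=10: r + 9k = 3032.787363… → ⌈·⌉ = 3033
j=11: r + 10k = 3343.969181… → ⌈·⌉ = 3344

233, 544, 855, 1166, 1477, 1789, 2100, 2411, 2722, 3033, 3344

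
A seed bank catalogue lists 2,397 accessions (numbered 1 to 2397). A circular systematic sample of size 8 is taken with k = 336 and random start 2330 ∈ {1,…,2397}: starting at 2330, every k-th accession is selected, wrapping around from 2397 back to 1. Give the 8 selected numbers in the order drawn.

Selection 1: 2330
Selection 2: 2330 + 336 = 2666 → 2666 − 2397 = 269
Selection 3: 269 + 336 = 605
Selection 4: 605 + 336 = 941
Selection 5: 941 + 336 = 1277
Selection 6: 1277 + 336 = 1613
Selection 7: 1613 + 336 = 1949
Selection 8: 1949 + 336 = 2285

2330, 269, 605, 941, 1277, 1613, 1949, 2285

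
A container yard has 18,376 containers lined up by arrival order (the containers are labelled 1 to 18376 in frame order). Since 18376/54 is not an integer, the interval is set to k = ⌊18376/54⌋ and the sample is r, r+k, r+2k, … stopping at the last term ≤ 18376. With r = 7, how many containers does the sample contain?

55

k = ⌊18376/54⌋ = 340
Achieved size = ⌊(18376 − 7)/340⌋ + 1 = ⌊18369/340⌋ + 1 = 54 + 1 = 55
(last selection: 7 + 54×340 = 18367 ≤ 18376; next would be 18707 > 18376)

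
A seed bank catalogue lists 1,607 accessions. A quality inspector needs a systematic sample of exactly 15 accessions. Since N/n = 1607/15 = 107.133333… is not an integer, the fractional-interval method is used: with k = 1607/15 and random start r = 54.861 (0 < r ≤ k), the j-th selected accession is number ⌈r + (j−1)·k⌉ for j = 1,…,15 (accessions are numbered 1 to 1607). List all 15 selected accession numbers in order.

55, 162, 270, 377, 484, 591, 698, 805, 912, 1020, 1127, 1234, 1341, 1448, 1555

j=1: r + 0k = 54.861 → ⌈·⌉ = 55
j=2: r + 1k = 161.994333… → ⌈·⌉ = 162
j=3: r + 2k = 269.127666… → ⌈·⌉ = 270
j=4: r + 3k = 376.261 → ⌈·⌉ = 377
j=5: r + 4k = 483.394333… → ⌈·⌉ = 484
j=6: r + 5k = 590.527666… → ⌈·⌉ = 591
j=7: r + 6k = 697.661 → ⌈·⌉ = 698
j=8: r + 7k = 804.794333… → ⌈·⌉ = 805
j=9: r + 8k = 911.927666… → ⌈·⌉ = 912
j=10: r + 9k = 1019.061 → ⌈·⌉ = 1020
j=11: r + 10k = 1126.194333… → ⌈·⌉ = 1127
j=12: r + 11k = 1233.327666… → ⌈·⌉ = 1234
j=13: r + 12k = 1340.461 → ⌈·⌉ = 1341
j=14: r + 13k = 1447.594333… → ⌈·⌉ = 1448
j=15: r + 14k = 1554.727666… → ⌈·⌉ = 1555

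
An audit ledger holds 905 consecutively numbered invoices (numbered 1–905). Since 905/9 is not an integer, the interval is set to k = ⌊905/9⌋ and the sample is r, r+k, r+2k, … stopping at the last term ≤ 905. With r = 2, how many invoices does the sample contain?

k = ⌊905/9⌋ = 100
Achieved size = ⌊(905 − 2)/100⌋ + 1 = ⌊903/100⌋ + 1 = 9 + 1 = 10
(last selection: 2 + 9×100 = 902 ≤ 905; next would be 1002 > 905)

10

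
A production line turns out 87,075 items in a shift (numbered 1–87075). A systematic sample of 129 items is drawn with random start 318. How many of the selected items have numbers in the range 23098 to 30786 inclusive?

12

k = 87075/129 = 675
First selection ≥ 23098: 318 + ⌈(23098−318)/675⌉·675 = 318 + 34×675 = 23268
Last selection ≤ 30786: 318 + ⌊(30786−318)/675⌋·675 = 318 + 45×675 = 30693
Count = 45 − 34 + 1 = 12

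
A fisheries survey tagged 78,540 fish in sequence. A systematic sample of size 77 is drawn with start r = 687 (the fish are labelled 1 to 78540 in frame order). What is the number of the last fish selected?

k = 78540/77 = 1020
77th selection = r + (77−1)·k = 687 + 76×1020 = 687 + 77520 = 78207

78207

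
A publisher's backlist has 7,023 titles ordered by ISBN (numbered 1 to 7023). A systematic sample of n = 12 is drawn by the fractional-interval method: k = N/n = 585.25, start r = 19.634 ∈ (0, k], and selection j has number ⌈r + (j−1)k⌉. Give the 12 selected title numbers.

20, 605, 1191, 1776, 2361, 2946, 3532, 4117, 4702, 5287, 5873, 6458

j=1: r + 0k = 19.634 → ⌈·⌉ = 20
j=2: r + 1k = 604.884 → ⌈·⌉ = 605
j=3: r + 2k = 1190.134 → ⌈·⌉ = 1191
j=4: r + 3k = 1775.384 → ⌈·⌉ = 1776
j=5: r + 4k = 2360.634 → ⌈·⌉ = 2361
j=6: r + 5k = 2945.884 → ⌈·⌉ = 2946
j=7: r + 6k = 3531.134 → ⌈·⌉ = 3532
j=8: r + 7k = 4116.384 → ⌈·⌉ = 4117
j=9: r + 8k = 4701.634 → ⌈·⌉ = 4702
j=10: r + 9k = 5286.884 → ⌈·⌉ = 5287
j=11: r + 10k = 5872.134 → ⌈·⌉ = 5873
j=12: r + 11k = 6457.384 → ⌈·⌉ = 6458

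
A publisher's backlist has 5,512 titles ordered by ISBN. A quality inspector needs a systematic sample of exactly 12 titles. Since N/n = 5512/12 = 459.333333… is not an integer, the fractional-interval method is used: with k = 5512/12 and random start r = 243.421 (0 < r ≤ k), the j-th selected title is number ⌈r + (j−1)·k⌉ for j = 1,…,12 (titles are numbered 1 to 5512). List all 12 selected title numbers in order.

244, 703, 1163, 1622, 2081, 2541, 3000, 3459, 3919, 4378, 4837, 5297

j=1: r + 0k = 243.421 → ⌈·⌉ = 244
j=2: r + 1k = 702.754333… → ⌈·⌉ = 703
j=3: r + 2k = 1162.087666… → ⌈·⌉ = 1163
j=4: r + 3k = 1621.421 → ⌈·⌉ = 1622
j=5: r + 4k = 2080.754333… → ⌈·⌉ = 2081
j=6: r + 5k = 2540.087666… → ⌈·⌉ = 2541
j=7: r + 6k = 2999.421 → ⌈·⌉ = 3000
j=8: r + 7k = 3458.754333… → ⌈·⌉ = 3459
j=9: r + 8k = 3918.087666… → ⌈·⌉ = 3919
j=10: r + 9k = 4377.421 → ⌈·⌉ = 4378
j=11: r + 10k = 4836.754333… → ⌈·⌉ = 4837
j=12: r + 11k = 5296.087666… → ⌈·⌉ = 5297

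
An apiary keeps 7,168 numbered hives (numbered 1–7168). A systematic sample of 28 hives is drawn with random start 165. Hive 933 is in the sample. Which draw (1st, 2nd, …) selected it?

k = 7168/28 = 256
position = (933 − 165)/256 + 1 = 768/256 + 1 = 3 + 1 = 4

4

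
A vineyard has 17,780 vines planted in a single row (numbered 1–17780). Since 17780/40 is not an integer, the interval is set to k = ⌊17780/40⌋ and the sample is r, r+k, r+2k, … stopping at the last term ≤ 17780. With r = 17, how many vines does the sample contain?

k = ⌊17780/40⌋ = 444
Achieved size = ⌊(17780 − 17)/444⌋ + 1 = ⌊17763/444⌋ + 1 = 40 + 1 = 41
(last selection: 17 + 40×444 = 17777 ≤ 17780; next would be 18221 > 17780)

41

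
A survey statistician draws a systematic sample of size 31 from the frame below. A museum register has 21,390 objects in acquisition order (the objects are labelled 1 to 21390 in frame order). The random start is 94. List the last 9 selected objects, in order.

k = N/n = 21390/31 = 690
23rd selection = 94 + 22×690 = 15274
24th: 15274 + 690 = 15964
25th: 15964 + 690 = 16654
26th: 16654 + 690 = 17344
27th: 17344 + 690 = 18034
28th: 18034 + 690 = 18724
29th: 18724 + 690 = 19414
30th: 19414 + 690 = 20104
31st: 20104 + 690 = 20794

15274, 15964, 16654, 17344, 18034, 18724, 19414, 20104, 20794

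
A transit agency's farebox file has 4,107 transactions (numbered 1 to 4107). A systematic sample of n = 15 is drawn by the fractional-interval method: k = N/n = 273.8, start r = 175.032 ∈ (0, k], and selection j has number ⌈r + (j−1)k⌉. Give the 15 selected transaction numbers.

176, 449, 723, 997, 1271, 1545, 1818, 2092, 2366, 2640, 2914, 3187, 3461, 3735, 4009

j=1: r + 0k = 175.032 → ⌈·⌉ = 176
j=2: r + 1k = 448.832 → ⌈·⌉ = 449
j=3: r + 2k = 722.632 → ⌈·⌉ = 723
j=4: r + 3k = 996.432 → ⌈·⌉ = 997
j=5: r + 4k = 1270.232 → ⌈·⌉ = 1271
j=6: r + 5k = 1544.032 → ⌈·⌉ = 1545
j=7: r + 6k = 1817.832 → ⌈·⌉ = 1818
j=8: r + 7k = 2091.632 → ⌈·⌉ = 2092
j=9: r + 8k = 2365.432 → ⌈·⌉ = 2366
j=10: r + 9k = 2639.232 → ⌈·⌉ = 2640
j=11: r + 10k = 2913.032 → ⌈·⌉ = 2914
j=12: r + 11k = 3186.832 → ⌈·⌉ = 3187
j=13: r + 12k = 3460.632 → ⌈·⌉ = 3461
j=14: r + 13k = 3734.432 → ⌈·⌉ = 3735
j=15: r + 14k = 4008.232 → ⌈·⌉ = 4009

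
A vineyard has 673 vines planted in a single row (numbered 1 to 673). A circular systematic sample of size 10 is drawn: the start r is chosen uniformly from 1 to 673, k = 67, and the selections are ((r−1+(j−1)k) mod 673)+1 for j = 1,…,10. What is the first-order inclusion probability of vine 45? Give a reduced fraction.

For each position j, as r ranges over 1…673 the j-th selection hits every vine exactly once, so vine 45 is selected for exactly 10 of the 673 starts.
Inclusion probability = 10/673.

10/673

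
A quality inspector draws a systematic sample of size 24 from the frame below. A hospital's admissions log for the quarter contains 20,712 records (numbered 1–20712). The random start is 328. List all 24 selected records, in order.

328, 1191, 2054, 2917, 3780, 4643, 5506, 6369, 7232, 8095, 8958, 9821, 10684, 11547, 12410, 13273, 14136, 14999, 15862, 16725, 17588, 18451, 19314, 20177

k = N/n = 20712/24 = 863
record 1: 328
record 2: 328 + 863 = 1191
record 3: 1191 + 863 = 2054
record 4: 2054 + 863 = 2917
record 5: 2917 + 863 = 3780
record 6: 3780 + 863 = 4643
record 7: 4643 + 863 = 5506
record 8: 5506 + 863 = 6369
record 9: 6369 + 863 = 7232
record 10: 7232 + 863 = 8095
record 11: 8095 + 863 = 8958
record 12: 8958 + 863 = 9821
record 13: 9821 + 863 = 10684
record 14: 10684 + 863 = 11547
record 15: 11547 + 863 = 12410
record 16: 12410 + 863 = 13273
record 17: 13273 + 863 = 14136
record 18: 14136 + 863 = 14999
record 19: 14999 + 863 = 15862
record 20: 15862 + 863 = 16725
record 21: 16725 + 863 = 17588
record 22: 17588 + 863 = 18451
record 23: 18451 + 863 = 19314
record 24: 19314 + 863 = 20177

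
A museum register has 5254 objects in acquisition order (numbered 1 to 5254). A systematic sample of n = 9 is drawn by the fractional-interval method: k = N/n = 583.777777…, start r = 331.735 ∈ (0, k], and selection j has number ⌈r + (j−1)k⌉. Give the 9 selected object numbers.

332, 916, 1500, 2084, 2667, 3251, 3835, 4419, 5002

j=1: r + 0k = 331.735 → ⌈·⌉ = 332
j=2: r + 1k = 915.512777… → ⌈·⌉ = 916
j=3: r + 2k = 1499.290555… → ⌈·⌉ = 1500
j=4: r + 3k = 2083.068333… → ⌈·⌉ = 2084
j=5: r + 4k = 2666.846111… → ⌈·⌉ = 2667
j=6: r + 5k = 3250.623888… → ⌈·⌉ = 3251
j=7: r + 6k = 3834.401666… → ⌈·⌉ = 3835
j=8: r + 7k = 4418.179444… → ⌈·⌉ = 4419
j=9: r + 8k = 5001.957222… → ⌈·⌉ = 5002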